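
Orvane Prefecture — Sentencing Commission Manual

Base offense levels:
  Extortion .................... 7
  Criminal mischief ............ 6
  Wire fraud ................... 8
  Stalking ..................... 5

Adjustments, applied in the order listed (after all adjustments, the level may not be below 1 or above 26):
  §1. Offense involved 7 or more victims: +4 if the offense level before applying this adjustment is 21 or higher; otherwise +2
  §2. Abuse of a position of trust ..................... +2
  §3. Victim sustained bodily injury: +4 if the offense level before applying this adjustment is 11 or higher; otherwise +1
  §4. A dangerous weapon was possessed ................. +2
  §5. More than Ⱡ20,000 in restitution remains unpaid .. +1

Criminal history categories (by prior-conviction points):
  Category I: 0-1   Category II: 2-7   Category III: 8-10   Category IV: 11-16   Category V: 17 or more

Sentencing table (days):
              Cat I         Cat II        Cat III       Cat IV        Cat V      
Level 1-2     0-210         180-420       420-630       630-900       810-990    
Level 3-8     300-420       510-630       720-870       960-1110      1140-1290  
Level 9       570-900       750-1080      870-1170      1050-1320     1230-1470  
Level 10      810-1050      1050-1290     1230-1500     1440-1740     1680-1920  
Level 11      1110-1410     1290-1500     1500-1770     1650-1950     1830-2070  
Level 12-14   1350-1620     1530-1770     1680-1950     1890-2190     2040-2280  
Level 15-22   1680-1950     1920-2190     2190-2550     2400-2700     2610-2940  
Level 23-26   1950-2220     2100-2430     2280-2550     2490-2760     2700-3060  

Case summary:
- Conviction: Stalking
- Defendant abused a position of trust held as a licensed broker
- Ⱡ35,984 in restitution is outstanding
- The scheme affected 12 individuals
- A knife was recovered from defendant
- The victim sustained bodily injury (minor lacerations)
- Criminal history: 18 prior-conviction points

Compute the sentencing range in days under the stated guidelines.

Base offense level for stalking: 5.
§1 applies (level before this adjustment is 5 < 21, so +2): 5 + 2 = 7.
§2 applies: 7 + 2 = 9.
§3 applies (level before this adjustment is 9 < 11, so +1): 9 + 1 = 10.
§4 applies: 10 + 2 = 12.
§5 applies: 12 + 1 = 13.
Final offense level: 13.
Criminal history: 18 prior points → Category V (17+).
Level 13 falls in the 12-14 band.
Grid: Level 12-14 × Category V = 2040-2280 days.

2040-2280 days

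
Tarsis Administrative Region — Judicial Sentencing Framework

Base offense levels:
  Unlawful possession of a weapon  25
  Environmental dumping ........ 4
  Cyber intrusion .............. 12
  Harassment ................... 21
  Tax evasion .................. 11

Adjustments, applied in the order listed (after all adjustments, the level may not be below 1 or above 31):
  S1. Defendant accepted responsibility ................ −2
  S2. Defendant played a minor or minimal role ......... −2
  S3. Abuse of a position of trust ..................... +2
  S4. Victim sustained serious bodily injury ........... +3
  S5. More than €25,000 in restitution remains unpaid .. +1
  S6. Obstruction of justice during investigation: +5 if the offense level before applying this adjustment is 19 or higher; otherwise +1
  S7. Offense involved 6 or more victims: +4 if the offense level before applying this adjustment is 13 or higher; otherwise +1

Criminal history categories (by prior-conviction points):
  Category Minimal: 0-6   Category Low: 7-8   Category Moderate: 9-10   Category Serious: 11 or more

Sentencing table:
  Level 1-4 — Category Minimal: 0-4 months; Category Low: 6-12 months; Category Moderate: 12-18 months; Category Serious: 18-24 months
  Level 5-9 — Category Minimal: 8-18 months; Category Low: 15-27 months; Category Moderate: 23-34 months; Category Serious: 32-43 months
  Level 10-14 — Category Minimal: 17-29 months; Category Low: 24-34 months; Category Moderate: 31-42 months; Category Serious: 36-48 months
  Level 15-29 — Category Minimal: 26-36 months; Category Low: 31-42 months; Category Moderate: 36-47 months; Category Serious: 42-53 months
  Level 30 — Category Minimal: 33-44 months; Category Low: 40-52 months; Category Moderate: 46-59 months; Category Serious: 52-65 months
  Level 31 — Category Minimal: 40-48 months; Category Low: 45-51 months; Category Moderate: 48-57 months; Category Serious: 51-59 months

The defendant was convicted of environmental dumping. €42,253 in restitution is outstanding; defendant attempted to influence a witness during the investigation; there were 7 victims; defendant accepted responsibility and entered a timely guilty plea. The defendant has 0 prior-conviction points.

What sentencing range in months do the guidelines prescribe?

Base offense level for environmental dumping: 4.
S1 applies: 4 − 2 = 2.
S3 does not apply.
S5 applies: 2 + 1 = 3.
S6 applies (level before this adjustment is 3 < 19, so +1): 3 + 1 = 4.
S7 applies (level before this adjustment is 4 < 13, so +1): 4 + 1 = 5.
Final offense level: 5.
Criminal history: 0 prior points → Category Minimal (0-6).
Level 5 falls in the 5-9 band.
Grid: Level 5-9 × Category Minimal = 8-18 months.

8-18 months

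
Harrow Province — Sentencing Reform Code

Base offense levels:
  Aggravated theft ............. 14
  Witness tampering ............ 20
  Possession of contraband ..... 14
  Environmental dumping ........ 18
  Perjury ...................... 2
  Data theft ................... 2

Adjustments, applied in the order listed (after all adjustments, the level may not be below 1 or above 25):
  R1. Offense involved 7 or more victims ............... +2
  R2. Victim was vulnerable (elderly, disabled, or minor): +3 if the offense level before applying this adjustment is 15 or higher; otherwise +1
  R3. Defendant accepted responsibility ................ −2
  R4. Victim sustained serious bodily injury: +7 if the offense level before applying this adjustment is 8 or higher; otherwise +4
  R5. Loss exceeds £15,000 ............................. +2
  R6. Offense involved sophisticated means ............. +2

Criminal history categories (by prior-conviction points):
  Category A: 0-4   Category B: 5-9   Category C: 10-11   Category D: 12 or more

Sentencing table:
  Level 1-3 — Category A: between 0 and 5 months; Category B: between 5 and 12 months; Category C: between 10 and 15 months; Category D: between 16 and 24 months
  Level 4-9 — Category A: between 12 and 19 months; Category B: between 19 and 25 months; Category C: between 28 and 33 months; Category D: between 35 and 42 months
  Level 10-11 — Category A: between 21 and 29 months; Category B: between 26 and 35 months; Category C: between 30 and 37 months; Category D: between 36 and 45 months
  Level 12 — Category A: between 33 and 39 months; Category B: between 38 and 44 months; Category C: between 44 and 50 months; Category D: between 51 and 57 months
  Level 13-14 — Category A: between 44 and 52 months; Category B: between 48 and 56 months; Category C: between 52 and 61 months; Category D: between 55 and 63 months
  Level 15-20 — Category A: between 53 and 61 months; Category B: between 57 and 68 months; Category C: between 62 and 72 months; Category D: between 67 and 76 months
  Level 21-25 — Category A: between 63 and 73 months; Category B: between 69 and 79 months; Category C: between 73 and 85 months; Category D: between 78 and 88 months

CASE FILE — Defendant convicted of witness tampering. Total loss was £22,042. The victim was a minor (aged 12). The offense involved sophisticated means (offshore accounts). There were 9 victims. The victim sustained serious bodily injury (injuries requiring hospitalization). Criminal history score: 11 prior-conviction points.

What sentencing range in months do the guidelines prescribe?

Base offense level for witness tampering: 20.
R1 applies: 20 + 2 = 22.
R2 applies (level before this adjustment is 22 ≥ 15, so +3): 22 + 3 = 25.
R3 does not apply.
R4 applies (level before this adjustment is 25 ≥ 8, so +7): 25 + 7 = 32.
R5 applies: 32 + 2 = 34.
R6 applies: 34 + 2 = 36.
Level 36 exceeds the maximum of 25; capped at 25.
Final offense level: 25.
Criminal history: 11 prior points → Category C (10-11).
Level 25 falls in the 21-25 band.
Grid: Level 21-25 × Category C = 73-85 months.

73-85 months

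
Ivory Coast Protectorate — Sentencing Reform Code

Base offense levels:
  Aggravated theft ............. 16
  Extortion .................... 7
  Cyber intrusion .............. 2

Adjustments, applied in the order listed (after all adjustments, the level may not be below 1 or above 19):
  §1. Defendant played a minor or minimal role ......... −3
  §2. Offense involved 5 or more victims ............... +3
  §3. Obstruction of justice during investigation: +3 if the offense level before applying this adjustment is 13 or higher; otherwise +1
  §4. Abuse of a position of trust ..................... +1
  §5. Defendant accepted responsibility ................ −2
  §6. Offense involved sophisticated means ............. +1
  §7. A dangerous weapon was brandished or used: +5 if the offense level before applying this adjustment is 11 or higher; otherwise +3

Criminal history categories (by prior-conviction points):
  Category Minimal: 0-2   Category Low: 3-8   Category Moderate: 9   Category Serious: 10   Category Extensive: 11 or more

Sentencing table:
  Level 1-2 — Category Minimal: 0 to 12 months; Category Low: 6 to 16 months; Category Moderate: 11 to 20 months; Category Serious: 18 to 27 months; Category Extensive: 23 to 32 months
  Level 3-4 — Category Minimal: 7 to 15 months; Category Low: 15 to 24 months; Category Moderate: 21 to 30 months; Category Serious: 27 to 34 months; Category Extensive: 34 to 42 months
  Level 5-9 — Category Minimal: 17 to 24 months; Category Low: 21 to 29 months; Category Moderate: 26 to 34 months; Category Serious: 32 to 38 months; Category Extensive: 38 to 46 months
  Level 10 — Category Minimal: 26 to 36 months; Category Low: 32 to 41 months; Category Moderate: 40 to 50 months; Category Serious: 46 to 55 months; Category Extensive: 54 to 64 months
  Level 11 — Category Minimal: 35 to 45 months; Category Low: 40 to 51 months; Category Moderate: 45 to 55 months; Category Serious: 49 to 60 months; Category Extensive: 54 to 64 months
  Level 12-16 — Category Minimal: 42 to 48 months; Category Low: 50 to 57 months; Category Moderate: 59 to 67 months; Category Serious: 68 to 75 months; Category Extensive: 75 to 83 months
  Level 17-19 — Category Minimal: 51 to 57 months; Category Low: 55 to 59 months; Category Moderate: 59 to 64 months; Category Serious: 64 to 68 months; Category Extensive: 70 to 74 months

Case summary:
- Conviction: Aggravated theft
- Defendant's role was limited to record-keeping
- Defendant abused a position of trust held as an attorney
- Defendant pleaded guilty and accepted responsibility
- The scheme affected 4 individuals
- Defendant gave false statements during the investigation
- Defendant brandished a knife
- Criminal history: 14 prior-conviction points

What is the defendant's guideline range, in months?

70-74 months

Base offense level for aggravated theft: 16.
§1 applies: 16 − 3 = 13.
§2 does not apply.
§3 applies (level before this adjustment is 13 ≥ 13, so +3): 13 + 3 = 16.
§4 applies: 16 + 1 = 17.
§5 applies: 17 − 2 = 15.
§6 does not apply.
§7 applies (level before this adjustment is 15 ≥ 11, so +5): 15 + 5 = 20.
Level 20 exceeds the maximum of 19; capped at 19.
Final offense level: 19.
Criminal history: 14 prior points → Category Extensive (11+).
Level 19 falls in the 17-19 band.
Grid: Level 17-19 × Category Extensive = 70-74 months.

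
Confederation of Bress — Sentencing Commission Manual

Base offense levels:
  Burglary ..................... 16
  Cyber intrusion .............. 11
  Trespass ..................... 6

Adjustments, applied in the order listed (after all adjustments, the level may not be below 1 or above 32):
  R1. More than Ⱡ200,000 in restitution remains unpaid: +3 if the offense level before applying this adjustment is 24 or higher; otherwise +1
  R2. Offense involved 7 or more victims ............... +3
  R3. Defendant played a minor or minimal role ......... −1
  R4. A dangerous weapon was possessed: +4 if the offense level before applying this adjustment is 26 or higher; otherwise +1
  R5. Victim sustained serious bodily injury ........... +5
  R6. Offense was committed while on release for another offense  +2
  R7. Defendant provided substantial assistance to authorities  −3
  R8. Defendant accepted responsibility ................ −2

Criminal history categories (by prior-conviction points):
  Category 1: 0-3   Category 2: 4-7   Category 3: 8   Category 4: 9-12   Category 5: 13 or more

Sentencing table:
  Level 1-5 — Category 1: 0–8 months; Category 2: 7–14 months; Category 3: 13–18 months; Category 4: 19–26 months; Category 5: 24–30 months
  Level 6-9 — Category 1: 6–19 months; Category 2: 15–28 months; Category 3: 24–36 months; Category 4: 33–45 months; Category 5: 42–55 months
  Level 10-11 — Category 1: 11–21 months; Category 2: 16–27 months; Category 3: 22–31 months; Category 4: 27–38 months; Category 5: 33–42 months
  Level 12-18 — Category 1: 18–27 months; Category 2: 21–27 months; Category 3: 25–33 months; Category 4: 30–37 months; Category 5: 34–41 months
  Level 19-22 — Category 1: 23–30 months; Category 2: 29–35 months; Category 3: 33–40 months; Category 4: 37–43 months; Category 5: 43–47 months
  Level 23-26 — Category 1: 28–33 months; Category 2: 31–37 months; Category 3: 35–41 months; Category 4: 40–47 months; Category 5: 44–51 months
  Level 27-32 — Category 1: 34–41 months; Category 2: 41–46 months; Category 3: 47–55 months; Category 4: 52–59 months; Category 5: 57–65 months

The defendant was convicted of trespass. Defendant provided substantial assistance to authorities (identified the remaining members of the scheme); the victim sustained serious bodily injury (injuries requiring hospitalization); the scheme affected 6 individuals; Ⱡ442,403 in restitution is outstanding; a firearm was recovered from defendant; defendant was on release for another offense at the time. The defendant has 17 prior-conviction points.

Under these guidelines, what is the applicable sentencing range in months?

34-41 months

Base offense level for trespass: 6.
R1 applies (level before this adjustment is 6 < 24, so +1): 6 + 1 = 7.
R2 does not apply.
R4 applies (level before this adjustment is 7 < 26, so +1): 7 + 1 = 8.
R5 applies: 8 + 5 = 13.
R6 applies: 13 + 2 = 15.
R7 applies: 15 − 3 = 12.
Final offense level: 12.
Criminal history: 17 prior points → Category 5 (13+).
Level 12 falls in the 12-18 band.
Grid: Level 12-18 × Category 5 = 34-41 months.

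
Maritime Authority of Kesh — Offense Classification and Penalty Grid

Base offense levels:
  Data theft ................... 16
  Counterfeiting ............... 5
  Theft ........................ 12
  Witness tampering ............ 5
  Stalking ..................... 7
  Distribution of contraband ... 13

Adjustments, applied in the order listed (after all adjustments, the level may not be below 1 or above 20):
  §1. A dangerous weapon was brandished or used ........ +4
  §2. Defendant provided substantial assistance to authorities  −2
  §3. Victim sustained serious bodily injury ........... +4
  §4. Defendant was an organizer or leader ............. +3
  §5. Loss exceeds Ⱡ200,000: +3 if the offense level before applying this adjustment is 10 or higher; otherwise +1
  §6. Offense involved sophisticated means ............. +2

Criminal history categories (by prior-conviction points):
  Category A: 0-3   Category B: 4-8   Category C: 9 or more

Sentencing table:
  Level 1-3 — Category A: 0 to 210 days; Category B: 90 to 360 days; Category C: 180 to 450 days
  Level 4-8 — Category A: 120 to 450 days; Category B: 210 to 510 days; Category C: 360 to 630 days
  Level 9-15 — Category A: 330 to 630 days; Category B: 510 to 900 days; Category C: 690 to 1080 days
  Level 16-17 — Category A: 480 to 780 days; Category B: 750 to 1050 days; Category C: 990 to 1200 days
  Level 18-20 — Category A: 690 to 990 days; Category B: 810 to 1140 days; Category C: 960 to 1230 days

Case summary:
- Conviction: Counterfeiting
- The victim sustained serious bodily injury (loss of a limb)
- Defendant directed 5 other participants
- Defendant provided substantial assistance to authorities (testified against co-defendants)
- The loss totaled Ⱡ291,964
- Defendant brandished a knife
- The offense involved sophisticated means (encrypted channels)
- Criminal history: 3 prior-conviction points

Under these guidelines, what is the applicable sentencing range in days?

690-990 days

Base offense level for counterfeiting: 5.
§1 applies: 5 + 4 = 9.
§2 applies: 9 − 2 = 7.
§3 applies: 7 + 4 = 11.
§4 applies: 11 + 3 = 14.
§5 applies (level before this adjustment is 14 ≥ 10, so +3): 14 + 3 = 17.
§6 applies: 17 + 2 = 19.
Final offense level: 19.
Criminal history: 3 prior points → Category A (0-3).
Level 19 falls in the 18-20 band.
Grid: Level 18-20 × Category A = 690-990 days.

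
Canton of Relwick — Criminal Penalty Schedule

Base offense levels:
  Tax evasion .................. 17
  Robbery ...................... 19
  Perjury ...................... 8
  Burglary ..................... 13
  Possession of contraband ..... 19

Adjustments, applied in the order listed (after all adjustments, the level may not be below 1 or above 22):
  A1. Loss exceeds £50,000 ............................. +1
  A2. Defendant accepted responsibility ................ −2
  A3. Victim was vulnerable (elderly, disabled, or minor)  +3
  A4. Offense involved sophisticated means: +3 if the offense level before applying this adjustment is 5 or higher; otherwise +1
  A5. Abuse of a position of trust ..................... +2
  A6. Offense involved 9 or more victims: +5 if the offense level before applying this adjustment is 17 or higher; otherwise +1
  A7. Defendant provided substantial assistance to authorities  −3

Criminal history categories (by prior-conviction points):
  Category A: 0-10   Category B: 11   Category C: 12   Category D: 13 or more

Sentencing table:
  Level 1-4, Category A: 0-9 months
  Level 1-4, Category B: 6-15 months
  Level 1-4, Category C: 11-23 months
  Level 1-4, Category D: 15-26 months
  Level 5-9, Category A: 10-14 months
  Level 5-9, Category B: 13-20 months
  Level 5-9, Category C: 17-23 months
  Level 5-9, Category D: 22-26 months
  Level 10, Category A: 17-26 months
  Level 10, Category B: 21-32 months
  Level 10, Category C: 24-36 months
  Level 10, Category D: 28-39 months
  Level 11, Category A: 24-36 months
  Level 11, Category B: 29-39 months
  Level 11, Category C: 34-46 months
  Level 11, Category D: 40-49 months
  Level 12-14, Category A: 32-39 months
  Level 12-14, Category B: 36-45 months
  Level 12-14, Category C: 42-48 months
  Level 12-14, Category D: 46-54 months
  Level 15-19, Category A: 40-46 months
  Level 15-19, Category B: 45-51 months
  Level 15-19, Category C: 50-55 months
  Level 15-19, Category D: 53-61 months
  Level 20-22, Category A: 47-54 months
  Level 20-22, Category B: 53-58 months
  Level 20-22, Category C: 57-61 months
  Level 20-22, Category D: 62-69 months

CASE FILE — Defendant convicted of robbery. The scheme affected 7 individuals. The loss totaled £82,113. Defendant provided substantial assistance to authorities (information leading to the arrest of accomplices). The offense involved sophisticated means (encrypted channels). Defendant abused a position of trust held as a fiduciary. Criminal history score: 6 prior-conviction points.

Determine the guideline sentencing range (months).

47-54 months

Base offense level for robbery: 19.
A1 applies: 19 + 1 = 20.
A3 does not apply.
A4 applies (level before this adjustment is 20 ≥ 5, so +3): 20 + 3 = 23.
A5 applies: 23 + 2 = 25.
A6 does not apply.
A7 applies: 25 − 3 = 22.
Final offense level: 22.
Criminal history: 6 prior points → Category A (0-10).
Level 22 falls in the 20-22 band.
Grid: Level 20-22 × Category A = 47-54 months.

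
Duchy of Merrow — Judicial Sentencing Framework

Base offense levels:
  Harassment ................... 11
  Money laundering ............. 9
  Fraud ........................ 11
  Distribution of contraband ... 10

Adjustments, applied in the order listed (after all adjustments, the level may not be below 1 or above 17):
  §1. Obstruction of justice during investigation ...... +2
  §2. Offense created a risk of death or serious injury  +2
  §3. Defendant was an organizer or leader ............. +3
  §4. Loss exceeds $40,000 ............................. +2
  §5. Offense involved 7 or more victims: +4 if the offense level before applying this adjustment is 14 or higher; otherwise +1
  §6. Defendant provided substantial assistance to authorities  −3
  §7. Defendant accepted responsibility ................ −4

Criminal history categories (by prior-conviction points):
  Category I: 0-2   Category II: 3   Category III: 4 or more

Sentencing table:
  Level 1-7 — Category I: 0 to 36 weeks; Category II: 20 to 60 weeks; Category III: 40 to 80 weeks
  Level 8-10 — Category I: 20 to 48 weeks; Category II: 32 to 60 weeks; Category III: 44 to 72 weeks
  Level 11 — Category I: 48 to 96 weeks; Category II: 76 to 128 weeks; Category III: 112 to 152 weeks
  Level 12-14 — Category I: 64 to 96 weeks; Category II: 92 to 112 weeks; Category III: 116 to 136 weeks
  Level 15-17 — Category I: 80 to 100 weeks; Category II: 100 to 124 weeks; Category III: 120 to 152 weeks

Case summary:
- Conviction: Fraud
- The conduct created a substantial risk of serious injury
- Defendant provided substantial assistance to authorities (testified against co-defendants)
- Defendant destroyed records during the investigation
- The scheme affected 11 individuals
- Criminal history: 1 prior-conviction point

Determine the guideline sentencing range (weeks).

Base offense level for fraud: 11.
§1 applies: 11 + 2 = 13.
§2 applies: 13 + 2 = 15.
§3 does not apply.
§4 does not apply.
§5 applies (level before this adjustment is 15 ≥ 14, so +4): 15 + 4 = 19.
§6 applies: 19 − 3 = 16.
§7 does not apply.
Final offense level: 16.
Criminal history: 1 prior point → Category I (0-2).
Level 16 falls in the 15-17 band.
Grid: Level 15-17 × Category I = 80-100 weeks.

80-100 weeks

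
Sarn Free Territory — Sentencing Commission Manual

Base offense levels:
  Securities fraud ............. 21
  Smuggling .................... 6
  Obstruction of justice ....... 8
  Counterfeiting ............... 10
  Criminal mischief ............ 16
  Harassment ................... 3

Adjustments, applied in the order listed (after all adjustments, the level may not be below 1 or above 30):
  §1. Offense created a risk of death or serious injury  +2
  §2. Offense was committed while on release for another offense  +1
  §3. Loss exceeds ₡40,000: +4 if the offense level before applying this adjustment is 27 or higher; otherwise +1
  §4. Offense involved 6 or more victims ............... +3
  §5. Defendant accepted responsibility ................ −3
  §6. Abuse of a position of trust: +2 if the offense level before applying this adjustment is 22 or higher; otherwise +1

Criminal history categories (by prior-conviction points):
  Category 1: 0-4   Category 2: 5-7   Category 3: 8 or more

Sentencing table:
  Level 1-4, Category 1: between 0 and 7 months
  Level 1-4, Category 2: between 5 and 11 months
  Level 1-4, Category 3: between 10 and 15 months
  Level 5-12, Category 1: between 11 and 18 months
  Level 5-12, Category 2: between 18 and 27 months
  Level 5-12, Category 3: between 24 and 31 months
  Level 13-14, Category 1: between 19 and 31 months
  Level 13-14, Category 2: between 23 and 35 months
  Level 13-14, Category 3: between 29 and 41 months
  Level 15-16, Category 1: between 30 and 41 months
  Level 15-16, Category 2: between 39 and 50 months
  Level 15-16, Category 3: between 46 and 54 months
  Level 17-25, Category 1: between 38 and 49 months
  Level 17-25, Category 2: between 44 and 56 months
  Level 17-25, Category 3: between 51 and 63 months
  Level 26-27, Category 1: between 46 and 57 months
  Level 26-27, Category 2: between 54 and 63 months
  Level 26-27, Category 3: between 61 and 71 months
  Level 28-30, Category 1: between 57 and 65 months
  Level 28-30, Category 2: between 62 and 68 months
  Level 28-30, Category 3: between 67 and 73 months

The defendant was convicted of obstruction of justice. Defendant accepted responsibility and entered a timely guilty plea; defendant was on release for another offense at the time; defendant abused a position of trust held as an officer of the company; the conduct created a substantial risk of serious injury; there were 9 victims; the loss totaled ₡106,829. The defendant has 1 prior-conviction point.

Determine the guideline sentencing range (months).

19-31 months

Base offense level for obstruction of justice: 8.
§1 applies: 8 + 2 = 10.
§2 applies: 10 + 1 = 11.
§3 applies (level before this adjustment is 11 < 27, so +1): 11 + 1 = 12.
§4 applies: 12 + 3 = 15.
§5 applies: 15 − 3 = 12.
§6 applies (level before this adjustment is 12 < 22, so +1): 12 + 1 = 13.
Final offense level: 13.
Criminal history: 1 prior point → Category 1 (0-4).
Level 13 falls in the 13-14 band.
Grid: Level 13-14 × Category 1 = 19-31 months.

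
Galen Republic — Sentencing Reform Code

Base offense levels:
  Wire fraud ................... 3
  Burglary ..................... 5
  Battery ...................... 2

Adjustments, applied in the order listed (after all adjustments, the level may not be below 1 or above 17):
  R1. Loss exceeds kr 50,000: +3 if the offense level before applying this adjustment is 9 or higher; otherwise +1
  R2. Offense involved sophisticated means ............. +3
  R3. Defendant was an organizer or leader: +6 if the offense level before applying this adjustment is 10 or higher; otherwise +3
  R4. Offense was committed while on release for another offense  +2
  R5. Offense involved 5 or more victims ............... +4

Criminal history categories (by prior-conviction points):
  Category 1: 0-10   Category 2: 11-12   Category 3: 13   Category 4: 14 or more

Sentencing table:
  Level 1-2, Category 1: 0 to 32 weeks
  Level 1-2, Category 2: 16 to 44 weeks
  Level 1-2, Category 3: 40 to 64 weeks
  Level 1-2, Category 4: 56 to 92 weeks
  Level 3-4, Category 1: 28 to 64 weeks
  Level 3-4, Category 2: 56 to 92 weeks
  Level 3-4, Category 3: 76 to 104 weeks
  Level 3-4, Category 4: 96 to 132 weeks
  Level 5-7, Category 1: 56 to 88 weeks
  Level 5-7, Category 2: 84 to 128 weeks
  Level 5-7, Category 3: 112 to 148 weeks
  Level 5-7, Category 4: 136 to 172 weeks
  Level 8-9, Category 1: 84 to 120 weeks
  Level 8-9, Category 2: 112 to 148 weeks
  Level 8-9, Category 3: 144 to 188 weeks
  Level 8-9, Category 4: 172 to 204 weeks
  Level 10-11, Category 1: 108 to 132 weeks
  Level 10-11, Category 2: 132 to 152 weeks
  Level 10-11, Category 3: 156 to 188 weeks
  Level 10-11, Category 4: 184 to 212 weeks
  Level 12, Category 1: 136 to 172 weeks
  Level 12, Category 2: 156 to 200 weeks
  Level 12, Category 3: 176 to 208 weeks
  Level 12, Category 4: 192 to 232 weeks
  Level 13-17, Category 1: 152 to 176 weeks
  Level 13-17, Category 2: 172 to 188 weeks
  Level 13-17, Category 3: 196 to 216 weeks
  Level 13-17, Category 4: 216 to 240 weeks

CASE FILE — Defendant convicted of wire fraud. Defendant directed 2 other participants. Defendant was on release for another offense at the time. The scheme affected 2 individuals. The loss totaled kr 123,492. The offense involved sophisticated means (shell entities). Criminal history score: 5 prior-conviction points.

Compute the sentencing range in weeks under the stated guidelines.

Base offense level for wire fraud: 3.
R1 applies (level before this adjustment is 3 < 9, so +1): 3 + 1 = 4.
R2 applies: 4 + 3 = 7.
R3 applies (level before this adjustment is 7 < 10, so +3): 7 + 3 = 10.
R4 applies: 10 + 2 = 12.
R5 does not apply.
Final offense level: 12.
Criminal history: 5 prior points → Category 1 (0-10).
Level 12 falls in the 12 band.
Grid: Level 12 × Category 1 = 136-172 weeks.

136-172 weeks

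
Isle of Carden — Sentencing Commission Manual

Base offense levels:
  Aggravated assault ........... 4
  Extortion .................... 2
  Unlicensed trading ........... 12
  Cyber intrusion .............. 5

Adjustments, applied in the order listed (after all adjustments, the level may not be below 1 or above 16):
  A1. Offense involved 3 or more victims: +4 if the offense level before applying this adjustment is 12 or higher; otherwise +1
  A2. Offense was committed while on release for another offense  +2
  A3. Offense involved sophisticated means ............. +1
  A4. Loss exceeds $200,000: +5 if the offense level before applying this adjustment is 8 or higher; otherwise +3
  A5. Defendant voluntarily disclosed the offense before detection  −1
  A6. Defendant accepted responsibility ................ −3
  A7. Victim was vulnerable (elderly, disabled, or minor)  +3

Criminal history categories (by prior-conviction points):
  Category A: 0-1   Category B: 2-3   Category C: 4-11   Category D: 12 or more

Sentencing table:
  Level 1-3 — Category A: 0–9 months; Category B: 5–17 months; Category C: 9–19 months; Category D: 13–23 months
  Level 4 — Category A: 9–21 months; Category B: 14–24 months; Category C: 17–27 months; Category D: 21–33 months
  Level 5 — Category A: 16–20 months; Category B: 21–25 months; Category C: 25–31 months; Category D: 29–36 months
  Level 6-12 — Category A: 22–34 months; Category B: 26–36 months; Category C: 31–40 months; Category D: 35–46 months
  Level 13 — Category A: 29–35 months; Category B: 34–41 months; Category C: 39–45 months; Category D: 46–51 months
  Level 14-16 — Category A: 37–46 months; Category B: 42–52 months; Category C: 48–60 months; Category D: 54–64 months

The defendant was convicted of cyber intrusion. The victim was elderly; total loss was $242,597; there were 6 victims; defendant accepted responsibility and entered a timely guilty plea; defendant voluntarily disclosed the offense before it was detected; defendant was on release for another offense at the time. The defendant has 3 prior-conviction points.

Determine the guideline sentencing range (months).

26-36 months

Base offense level for cyber intrusion: 5.
A1 applies (level before this adjustment is 5 < 12, so +1): 5 + 1 = 6.
A2 applies: 6 + 2 = 8.
A3 does not apply.
A4 applies (level before this adjustment is 8 ≥ 8, so +5): 8 + 5 = 13.
A5 applies: 13 − 1 = 12.
A6 applies: 12 − 3 = 9.
A7 applies: 9 + 3 = 12.
Final offense level: 12.
Criminal history: 3 prior points → Category B (2-3).
Level 12 falls in the 6-12 band.
Grid: Level 6-12 × Category B = 26-36 months.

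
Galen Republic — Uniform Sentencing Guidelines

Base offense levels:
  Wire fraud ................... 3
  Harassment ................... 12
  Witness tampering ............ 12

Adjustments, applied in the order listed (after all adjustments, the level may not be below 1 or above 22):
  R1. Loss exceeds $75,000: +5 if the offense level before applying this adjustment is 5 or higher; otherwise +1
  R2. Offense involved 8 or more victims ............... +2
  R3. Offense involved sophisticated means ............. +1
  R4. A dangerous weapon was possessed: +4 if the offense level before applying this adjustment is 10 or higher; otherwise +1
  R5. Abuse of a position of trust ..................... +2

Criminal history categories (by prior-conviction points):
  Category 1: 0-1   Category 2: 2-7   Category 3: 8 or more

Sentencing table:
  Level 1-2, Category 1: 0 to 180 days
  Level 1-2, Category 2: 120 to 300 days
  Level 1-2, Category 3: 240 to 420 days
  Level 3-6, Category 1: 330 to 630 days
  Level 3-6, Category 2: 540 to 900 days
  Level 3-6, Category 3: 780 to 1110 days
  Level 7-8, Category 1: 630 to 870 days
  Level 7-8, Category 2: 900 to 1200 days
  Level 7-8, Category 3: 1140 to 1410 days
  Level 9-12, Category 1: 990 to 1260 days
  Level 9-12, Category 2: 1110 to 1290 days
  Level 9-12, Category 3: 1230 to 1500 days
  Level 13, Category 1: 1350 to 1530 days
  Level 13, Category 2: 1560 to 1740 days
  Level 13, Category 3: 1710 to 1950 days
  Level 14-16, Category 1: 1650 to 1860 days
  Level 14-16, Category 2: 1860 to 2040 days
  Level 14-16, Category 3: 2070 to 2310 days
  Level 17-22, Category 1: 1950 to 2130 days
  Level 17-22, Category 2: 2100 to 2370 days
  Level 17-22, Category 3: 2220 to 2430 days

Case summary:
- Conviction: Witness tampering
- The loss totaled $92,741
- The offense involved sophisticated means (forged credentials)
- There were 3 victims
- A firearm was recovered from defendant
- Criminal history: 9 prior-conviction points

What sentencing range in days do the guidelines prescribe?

2220-2430 days

Base offense level for witness tampering: 12.
R1 applies (level before this adjustment is 12 ≥ 5, so +5): 12 + 5 = 17.
R3 applies: 17 + 1 = 18.
R4 applies (level before this adjustment is 18 ≥ 10, so +4): 18 + 4 = 22.
R5 does not apply.
Final offense level: 22.
Criminal history: 9 prior points → Category 3 (8+).
Level 22 falls in the 17-22 band.
Grid: Level 17-22 × Category 3 = 2220-2430 days.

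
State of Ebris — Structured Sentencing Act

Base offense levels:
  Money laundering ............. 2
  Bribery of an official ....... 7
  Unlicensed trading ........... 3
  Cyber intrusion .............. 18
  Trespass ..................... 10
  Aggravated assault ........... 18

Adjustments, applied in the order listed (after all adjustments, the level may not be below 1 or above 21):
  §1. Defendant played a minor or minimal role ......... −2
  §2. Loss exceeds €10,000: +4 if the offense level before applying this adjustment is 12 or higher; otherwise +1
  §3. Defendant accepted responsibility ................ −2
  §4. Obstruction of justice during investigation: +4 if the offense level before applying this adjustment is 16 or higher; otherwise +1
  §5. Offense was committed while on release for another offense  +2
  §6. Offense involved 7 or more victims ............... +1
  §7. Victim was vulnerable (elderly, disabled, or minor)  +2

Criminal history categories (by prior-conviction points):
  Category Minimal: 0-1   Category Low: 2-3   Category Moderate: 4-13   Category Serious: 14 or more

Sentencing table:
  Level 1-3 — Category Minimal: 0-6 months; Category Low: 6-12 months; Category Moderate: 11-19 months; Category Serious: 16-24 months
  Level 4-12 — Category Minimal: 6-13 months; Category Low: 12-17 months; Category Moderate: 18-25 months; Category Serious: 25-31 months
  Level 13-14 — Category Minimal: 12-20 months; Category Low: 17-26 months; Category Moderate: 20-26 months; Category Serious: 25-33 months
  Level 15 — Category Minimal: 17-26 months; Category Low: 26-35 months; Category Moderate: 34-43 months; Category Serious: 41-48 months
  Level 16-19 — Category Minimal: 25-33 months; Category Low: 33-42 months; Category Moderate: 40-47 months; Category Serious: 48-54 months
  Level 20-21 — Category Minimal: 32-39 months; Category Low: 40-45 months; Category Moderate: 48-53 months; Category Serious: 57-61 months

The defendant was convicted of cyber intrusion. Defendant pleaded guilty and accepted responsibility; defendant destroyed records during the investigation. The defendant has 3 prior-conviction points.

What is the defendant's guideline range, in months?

Base offense level for cyber intrusion: 18.
§1 does not apply.
§3 applies: 18 − 2 = 16.
§4 applies (level before this adjustment is 16 ≥ 16, so +4): 16 + 4 = 20.
Final offense level: 20.
Criminal history: 3 prior points → Category Low (2-3).
Level 20 falls in the 20-21 band.
Grid: Level 20-21 × Category Low = 40-45 months.

40-45 months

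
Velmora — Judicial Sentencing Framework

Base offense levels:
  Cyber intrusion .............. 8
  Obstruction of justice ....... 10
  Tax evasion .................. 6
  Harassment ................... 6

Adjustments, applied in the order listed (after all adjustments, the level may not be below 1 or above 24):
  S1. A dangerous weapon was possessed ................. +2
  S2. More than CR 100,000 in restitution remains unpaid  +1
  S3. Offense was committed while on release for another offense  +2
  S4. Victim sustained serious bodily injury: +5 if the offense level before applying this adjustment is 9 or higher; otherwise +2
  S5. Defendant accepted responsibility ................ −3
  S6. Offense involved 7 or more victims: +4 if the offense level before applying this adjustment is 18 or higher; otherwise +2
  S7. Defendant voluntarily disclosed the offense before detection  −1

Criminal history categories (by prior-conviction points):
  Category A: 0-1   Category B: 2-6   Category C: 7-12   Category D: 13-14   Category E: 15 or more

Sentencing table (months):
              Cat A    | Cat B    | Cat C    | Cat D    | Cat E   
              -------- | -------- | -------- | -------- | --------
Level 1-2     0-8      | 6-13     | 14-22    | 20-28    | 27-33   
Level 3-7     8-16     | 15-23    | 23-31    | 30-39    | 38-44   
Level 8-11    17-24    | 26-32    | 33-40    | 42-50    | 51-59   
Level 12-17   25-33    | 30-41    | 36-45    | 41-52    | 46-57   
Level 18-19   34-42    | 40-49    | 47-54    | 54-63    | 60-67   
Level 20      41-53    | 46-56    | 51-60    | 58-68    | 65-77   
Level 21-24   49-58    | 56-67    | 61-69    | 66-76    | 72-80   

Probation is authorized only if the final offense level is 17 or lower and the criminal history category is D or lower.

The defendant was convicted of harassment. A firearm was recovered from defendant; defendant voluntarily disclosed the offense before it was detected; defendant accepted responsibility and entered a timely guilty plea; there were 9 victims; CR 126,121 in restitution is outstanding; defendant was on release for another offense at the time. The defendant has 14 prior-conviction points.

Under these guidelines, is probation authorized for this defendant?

Base offense level for harassment: 6.
S1 applies: 6 + 2 = 8.
S2 applies: 8 + 1 = 9.
S3 applies: 9 + 2 = 11.
S4 does not apply.
S5 applies: 11 − 3 = 8.
S6 applies (level before this adjustment is 8 < 18, so +2): 8 + 2 = 10.
S7 applies: 10 − 1 = 9.
Final offense level: 9.
Criminal history: 14 prior points → Category D (13-14).
Level 9 falls in the 8-11 band.
Grid: Level 8-11 × Category D = 42-50 months.
Probation check: level 9 ≤ 17 and category D ≤ D → eligible.

Yes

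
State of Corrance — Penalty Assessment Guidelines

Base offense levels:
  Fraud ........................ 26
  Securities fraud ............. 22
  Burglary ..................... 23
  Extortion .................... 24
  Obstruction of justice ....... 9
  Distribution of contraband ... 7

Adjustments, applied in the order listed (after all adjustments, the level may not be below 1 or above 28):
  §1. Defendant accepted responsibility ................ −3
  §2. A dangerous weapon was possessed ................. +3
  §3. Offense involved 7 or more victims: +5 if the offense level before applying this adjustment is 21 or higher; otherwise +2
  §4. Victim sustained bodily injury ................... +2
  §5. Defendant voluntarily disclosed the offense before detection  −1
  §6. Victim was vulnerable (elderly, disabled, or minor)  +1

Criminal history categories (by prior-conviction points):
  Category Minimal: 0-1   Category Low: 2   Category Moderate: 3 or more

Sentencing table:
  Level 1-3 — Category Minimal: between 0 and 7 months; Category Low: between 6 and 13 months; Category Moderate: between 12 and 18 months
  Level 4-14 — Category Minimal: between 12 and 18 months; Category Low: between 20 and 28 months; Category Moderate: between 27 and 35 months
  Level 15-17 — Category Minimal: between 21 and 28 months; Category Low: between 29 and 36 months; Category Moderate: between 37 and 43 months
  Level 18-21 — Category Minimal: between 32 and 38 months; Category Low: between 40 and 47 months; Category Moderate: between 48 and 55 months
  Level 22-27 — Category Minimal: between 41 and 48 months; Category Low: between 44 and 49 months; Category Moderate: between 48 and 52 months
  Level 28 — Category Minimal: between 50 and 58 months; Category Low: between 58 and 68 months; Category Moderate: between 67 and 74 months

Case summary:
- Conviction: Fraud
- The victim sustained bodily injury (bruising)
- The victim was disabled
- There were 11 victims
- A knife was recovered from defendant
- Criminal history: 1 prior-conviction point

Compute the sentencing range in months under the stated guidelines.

50-58 months

Base offense level for fraud: 26.
§1 does not apply.
§2 applies: 26 + 3 = 29.
§3 applies (level before this adjustment is 29 ≥ 21, so +5): 29 + 5 = 34.
§4 applies: 34 + 2 = 36.
§6 applies: 36 + 1 = 37.
Level 37 exceeds the maximum of 28; capped at 28.
Final offense level: 28.
Criminal history: 1 prior point → Category Minimal (0-1).
Level 28 falls in the 28 band.
Grid: Level 28 × Category Minimal = 50-58 months.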